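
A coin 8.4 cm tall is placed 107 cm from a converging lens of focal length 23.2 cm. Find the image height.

1/d_i = 1/f − 1/d_o = 1/(23.20) − 1/(107) = 0.03376, so d_i = 29.62 cm.
m = −d_i/d_o = -0.2768.
|h_i| = |m|·h_o = 0.2768 × 8.4 = 2.33 cm. The image is real, inverted and reduced, on the far side of the lens.

2.33 cm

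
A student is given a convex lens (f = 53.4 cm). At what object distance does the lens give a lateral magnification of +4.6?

m = −d_i/d_o ⇒ d_i = −m·d_o.
1/f = 1/d_o + 1/d_i = 1/d_o − 1/(m·d_o) = (1 − 1/m)/d_o, so d_o = f(1 − 1/m) = (53.40)(1 − 1/(+4.6)) = 41.8 cm.

41.8 cm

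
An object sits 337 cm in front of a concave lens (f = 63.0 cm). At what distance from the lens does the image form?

For a concave lens, f = -63.0 cm.
Thin-lens equation: 1/v = 1/f − 1/u = 1/(-63.00) − 1/(337) = -0.01587 − 0.002967 = -0.01884, so v = -53.1 cm.
The image is virtual, upright and reduced, on the same side as the object.

53.1 cm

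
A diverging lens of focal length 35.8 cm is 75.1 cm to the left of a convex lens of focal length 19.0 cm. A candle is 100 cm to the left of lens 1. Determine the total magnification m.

m = -0.0607

f₁ = −35.8 cm (diverging).
Lens 1: 1/d_i1 = 1/(-35.8) − 1/(100) = -0.03793, so d_i1 = -26.36 cm; m₁ = −d_i1/d_o1 = +0.2636.
d_o2 = 75.1 − (-26.36) = 101.5 cm.
Lens 2: 1/d_i2 = 1/(19.0) − 1/(101.5) = 0.04278, so d_i2 = 23.38 cm; m₂ = −d_i2/d_o2 = -0.2303.
m = m₁·m₂ = (+0.2636)(-0.2303) = -0.0607.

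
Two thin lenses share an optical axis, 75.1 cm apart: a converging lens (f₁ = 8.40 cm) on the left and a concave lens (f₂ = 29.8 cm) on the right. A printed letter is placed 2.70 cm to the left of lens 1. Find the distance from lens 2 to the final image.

21.6 cm

Lens 1: 1/d_i1 = 1/f₁ − 1/d_o1 = 1/(8.40) − 1/(2.70) = -0.2513, so d_i1 = -3.979 cm.
The intermediate image is 3.979 cm to the left of lens 1 (virtual), which is 75.1 − (-3.979) = 79.08 cm to the left of lens 2, so d_o2 = +79.08 cm.
Lens 2 is diverging, so f₂ = −29.8 cm.
Lens 2: 1/d_i2 = 1/f₂ − 1/d_o2 = 1/(-29.8) − 1/(79.08) = -0.04620, so d_i2 = -21.6 cm.
The final image is virtual, 21.6 cm to the left of lens 2 (overall magnification ≈ 0.40).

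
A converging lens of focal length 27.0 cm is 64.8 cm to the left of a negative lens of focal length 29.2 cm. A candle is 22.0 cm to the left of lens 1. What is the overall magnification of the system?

m = +0.741

Lens 1: 1/d_i1 = 1/(27.0) − 1/(22.0) = -0.008418, so d_i1 = -118.8 cm; m₁ = −d_i1/d_o1 = +5.400.
d_o2 = 64.8 − (-118.8) = 183.6 cm.
f₂ = −29.2 cm (diverging).
Lens 2: 1/d_i2 = 1/(-29.2) − 1/(183.6) = -0.03969, so d_i2 = -25.19 cm; m₂ = −d_i2/d_o2 = +0.1372.
m = m₁·m₂ = (+5.400)(+0.1372) = +0.741.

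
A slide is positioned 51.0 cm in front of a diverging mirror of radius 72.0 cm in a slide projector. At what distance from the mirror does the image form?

21.1 cm

f = R/2 = 72.0/2 = 36.00 cm; for a diverging mirror, f = -36.00 cm.
Mirror equation: 1/q = 1/f − 1/p = 1/(-36.00) − 1/(51.0) = -0.02778 − 0.01961 = -0.04739, so q = -21.1 cm.
The image is virtual, upright and reduced, behind the mirror.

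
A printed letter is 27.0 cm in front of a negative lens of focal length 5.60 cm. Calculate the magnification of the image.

m = +0.172

For a negative lens, f = -5.60 cm.
1/d_i = 1/f − 1/d_o = 1/(-5.600) − 1/(27.0) = -0.2156, so d_i = -4.638 cm.
m = −d_i/d_o = −(-4.638)/(27.0) = +0.172.
The image is virtual, upright and reduced, on the same side as the object.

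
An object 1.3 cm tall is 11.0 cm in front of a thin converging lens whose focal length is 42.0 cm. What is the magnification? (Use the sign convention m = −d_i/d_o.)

m = +1.35

1/d_i = 1/f − 1/d_o = 1/(42.00) − 1/(11.0) = -0.06710, so d_i = -14.90 cm.
m = −d_i/d_o = −(-14.90)/(11.0) = +1.35.
The image is virtual, upright and enlarged, on the same side as the object.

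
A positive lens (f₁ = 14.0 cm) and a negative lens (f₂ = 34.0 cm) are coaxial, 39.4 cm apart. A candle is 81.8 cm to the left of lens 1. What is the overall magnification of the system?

Lens 1: 1/d_i1 = 1/(14.0) − 1/(81.8) = 0.05920, so d_i1 = 16.89 cm; m₁ = −d_i1/d_o1 = -0.2065.
d_o2 = 39.4 − (16.89) = 22.51 cm.
f₂ = −34.0 cm (diverging).
Lens 2: 1/d_i2 = 1/(-34.0) − 1/(22.51) = -0.07384, so d_i2 = -13.54 cm; m₂ = −d_i2/d_o2 = +0.6017.
m = m₁·m₂ = (-0.2065)(+0.6017) = -0.124.

m = -0.124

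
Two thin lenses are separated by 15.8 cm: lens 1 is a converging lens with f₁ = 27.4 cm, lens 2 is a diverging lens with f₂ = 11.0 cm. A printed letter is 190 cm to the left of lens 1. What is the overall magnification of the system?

m = +0.355

Lens 1: 1/d_i1 = 1/(27.4) − 1/(190) = 0.03123, so d_i1 = 32.02 cm; m₁ = −d_i1/d_o1 = -0.1685.
d_o2 = 15.8 − (32.02) = -16.22 cm (virtual object).
f₂ = −11.0 cm (diverging).
Lens 2: 1/d_i2 = 1/(-11.0) − 1/(-16.22) = -0.02926, so d_i2 = -34.18 cm; m₂ = −d_i2/d_o2 = -2.107.
m = m₁·m₂ = (-0.1685)(-2.107) = +0.355.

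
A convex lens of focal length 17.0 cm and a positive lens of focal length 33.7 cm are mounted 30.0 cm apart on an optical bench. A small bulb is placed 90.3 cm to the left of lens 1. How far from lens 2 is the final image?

12.4 cm

Lens 1: 1/d_i1 = 1/f₁ − 1/d_o1 = 1/(17.0) − 1/(90.3) = 0.04775, so d_i1 = 20.94 cm.
The intermediate image is 20.94 cm to the right of lens 1, which is 30.0 − (20.94) = 9.060 cm to the left of lens 2, so d_o2 = +9.060 cm.
Lens 2: 1/d_i2 = 1/f₂ − 1/d_o2 = 1/(33.7) − 1/(9.060) = -0.08070, so d_i2 = -12.4 cm.
The final image is virtual, 12.4 cm to the left of lens 2 (overall magnification ≈ -0.32).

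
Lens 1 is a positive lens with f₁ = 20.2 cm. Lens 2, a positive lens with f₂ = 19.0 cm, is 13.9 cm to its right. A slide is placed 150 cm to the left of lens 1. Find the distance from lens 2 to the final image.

Lens 1: 1/d_i1 = 1/f₁ − 1/d_o1 = 1/(20.2) − 1/(150) = 0.04284, so d_i1 = 23.34 cm.
The intermediate image is 23.34 cm to the right of lens 1, which lies 9.440 cm to the right of lens 2 — a virtual object — so d_o2 = −9.440 cm.
Lens 2: 1/d_i2 = 1/f₂ − 1/d_o2 = 1/(19.0) − 1/(-9.440) = 0.1586, so d_i2 = 6.31 cm.
The final image is real, 6.31 cm to the right of lens 2 (overall magnification ≈ -0.10).

6.31 cm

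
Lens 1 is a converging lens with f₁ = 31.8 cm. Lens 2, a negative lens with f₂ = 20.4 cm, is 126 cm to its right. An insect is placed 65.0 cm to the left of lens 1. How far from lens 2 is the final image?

Lens 1: 1/d_i1 = 1/f₁ − 1/d_o1 = 1/(31.8) − 1/(65.0) = 0.01606, so d_i1 = 62.26 cm.
The intermediate image is 62.26 cm to the right of lens 1, which is 126 − (62.26) = 63.74 cm to the left of lens 2, so d_o2 = +63.74 cm.
Lens 2 is diverging, so f₂ = −20.4 cm.
Lens 2: 1/d_i2 = 1/f₂ − 1/d_o2 = 1/(-20.4) − 1/(63.74) = -0.06471, so d_i2 = -15.5 cm.
The final image is virtual, 15.5 cm to the left of lens 2 (overall magnification ≈ -0.23).

15.5 cm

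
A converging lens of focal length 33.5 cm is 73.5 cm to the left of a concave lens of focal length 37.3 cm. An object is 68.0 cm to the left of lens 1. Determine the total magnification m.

Lens 1: 1/d_i1 = 1/(33.5) − 1/(68.0) = 0.01514, so d_i1 = 66.03 cm; m₁ = −d_i1/d_o1 = -0.9710.
d_o2 = 73.5 − (66.03) = 7.470 cm.
f₂ = −37.3 cm (diverging).
Lens 2: 1/d_i2 = 1/(-37.3) − 1/(7.470) = -0.1607, so d_i2 = -6.224 cm; m₂ = −d_i2/d_o2 = +0.8331.
m = m₁·m₂ = (-0.9710)(+0.8331) = -0.809.

m = -0.809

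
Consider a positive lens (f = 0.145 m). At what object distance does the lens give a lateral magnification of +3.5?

m = −d_i/d_o ⇒ d_i = −m·d_o.
1/f = 1/d_o + 1/d_i = 1/d_o − 1/(m·d_o) = (1 − 1/m)/d_o, so d_o = f(1 − 1/m) = (0.1450)(1 − 1/(+3.5)) = 0.104 m.

0.104 m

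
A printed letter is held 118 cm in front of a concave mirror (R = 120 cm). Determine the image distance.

122 cm

f = R/2 = 120/2 = 60.00 cm.
Mirror equation: 1/s_i = 1/f − 1/s_o = 1/(60.00) − 1/(118) = 0.01667 − 0.008475 = 0.008192, so s_i = 122 cm.
The image is real, inverted and enlarged, in front of the mirror.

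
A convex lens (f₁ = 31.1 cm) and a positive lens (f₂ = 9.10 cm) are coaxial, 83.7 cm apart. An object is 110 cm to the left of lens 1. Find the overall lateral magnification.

m = +0.115

Lens 1: 1/d_i1 = 1/(31.1) − 1/(110) = 0.02306, so d_i1 = 43.36 cm; m₁ = −d_i1/d_o1 = -0.3942.
d_o2 = 83.7 − (43.36) = 40.34 cm.
Lens 2: 1/d_i2 = 1/(9.10) − 1/(40.34) = 0.08510, so d_i2 = 11.75 cm; m₂ = −d_i2/d_o2 = -0.2913.
m = m₁·m₂ = (-0.3942)(-0.2913) = +0.115.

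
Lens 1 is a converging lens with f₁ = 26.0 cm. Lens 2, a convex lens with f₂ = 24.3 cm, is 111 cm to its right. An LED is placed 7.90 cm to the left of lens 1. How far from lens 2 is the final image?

30.3 cm

Lens 1: 1/d_i1 = 1/f₁ − 1/d_o1 = 1/(26.0) − 1/(7.90) = -0.08812, so d_i1 = -11.35 cm.
The intermediate image is 11.35 cm to the left of lens 1 (virtual), which is 111 − (-11.35) = 122.3 cm to the left of lens 2, so d_o2 = +122.3 cm.
Lens 2: 1/d_i2 = 1/f₂ − 1/d_o2 = 1/(24.3) − 1/(122.3) = 0.03298, so d_i2 = 30.3 cm.
The final image is real, 30.3 cm to the right of lens 2 (overall magnification ≈ -0.36).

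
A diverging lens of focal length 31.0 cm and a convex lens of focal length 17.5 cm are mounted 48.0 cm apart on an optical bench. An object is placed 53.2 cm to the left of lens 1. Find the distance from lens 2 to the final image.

23.6 cm

Lens 1 is diverging, so f₁ = −31.0 cm.
Lens 1: 1/d_i1 = 1/f₁ − 1/d_o1 = 1/(-31.0) − 1/(53.2) = -0.05106, so d_i1 = -19.59 cm.
The intermediate image is 19.59 cm to the left of lens 1 (virtual), which is 48.0 − (-19.59) = 67.59 cm to the left of lens 2, so d_o2 = +67.59 cm.
Lens 2: 1/d_i2 = 1/f₂ − 1/d_o2 = 1/(17.5) − 1/(67.59) = 0.04235, so d_i2 = 23.6 cm.
The final image is real, 23.6 cm to the right of lens 2 (overall magnification ≈ -0.13).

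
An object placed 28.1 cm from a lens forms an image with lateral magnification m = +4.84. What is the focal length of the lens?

f = 35.4 cm (converging)

m = −d_i/d_o ⇒ d_i = −m·d_o = −(+4.84)·(28.1) = -136.0 cm.
1/f = 1/d_o + 1/d_i = 1/(28.1) + 1/(-136.0) = 0.02823, so f = 35.4 cm.
Since f is positive, the lens is converging.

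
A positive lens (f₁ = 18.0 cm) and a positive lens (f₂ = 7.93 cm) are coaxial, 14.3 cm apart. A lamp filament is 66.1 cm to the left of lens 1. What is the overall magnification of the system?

Lens 1: 1/d_i1 = 1/(18.0) − 1/(66.1) = 0.04043, so d_i1 = 24.74 cm; m₁ = −d_i1/d_o1 = -0.3743.
d_o2 = 14.3 − (24.74) = -10.44 cm (virtual object).
Lens 2: 1/d_i2 = 1/(7.93) − 1/(-10.44) = 0.2219, so d_i2 = 4.507 cm; m₂ = −d_i2/d_o2 = +0.4317.
m = m₁·m₂ = (-0.3743)(+0.4317) = -0.162.

m = -0.162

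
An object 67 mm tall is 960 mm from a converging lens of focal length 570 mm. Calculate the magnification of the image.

m = -1.46

1/d_i = 1/f − 1/d_o = 1/(570.0) − 1/(960) = 0.0007127, so d_i = 1403 mm.
m = −d_i/d_o = −(1403)/(960) = -1.46.
The image is real, inverted and enlarged, on the far side of the lens.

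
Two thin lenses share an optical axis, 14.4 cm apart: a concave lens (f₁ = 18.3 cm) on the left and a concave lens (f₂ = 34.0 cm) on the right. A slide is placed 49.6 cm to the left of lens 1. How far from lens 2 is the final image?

15.3 cm

Lens 1 is diverging, so f₁ = −18.3 cm.
Lens 1: 1/d_i1 = 1/f₁ − 1/d_o1 = 1/(-18.3) − 1/(49.6) = -0.07481, so d_i1 = -13.37 cm.
The intermediate image is 13.37 cm to the left of lens 1 (virtual), which is 14.4 − (-13.37) = 27.77 cm to the left of lens 2, so d_o2 = +27.77 cm.
Lens 2 is diverging, so f₂ = −34.0 cm.
Lens 2: 1/d_i2 = 1/f₂ − 1/d_o2 = 1/(-34.0) − 1/(27.77) = -0.06542, so d_i2 = -15.3 cm.
The final image is virtual, 15.3 cm to the left of lens 2 (overall magnification ≈ 0.15).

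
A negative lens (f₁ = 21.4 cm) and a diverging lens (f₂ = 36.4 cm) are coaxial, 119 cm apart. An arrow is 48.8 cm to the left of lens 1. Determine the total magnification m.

f₁ = −21.4 cm (diverging).
Lens 1: 1/d_i1 = 1/(-21.4) − 1/(48.8) = -0.06722, so d_i1 = -14.88 cm; m₁ = −d_i1/d_o1 = +0.3049.
d_o2 = 119 − (-14.88) = 133.9 cm.
f₂ = −36.4 cm (diverging).
Lens 2: 1/d_i2 = 1/(-36.4) − 1/(133.9) = -0.03494, so d_i2 = -28.62 cm; m₂ = −d_i2/d_o2 = +0.2137.
m = m₁·m₂ = (+0.3049)(+0.2137) = +0.0652.

m = +0.0652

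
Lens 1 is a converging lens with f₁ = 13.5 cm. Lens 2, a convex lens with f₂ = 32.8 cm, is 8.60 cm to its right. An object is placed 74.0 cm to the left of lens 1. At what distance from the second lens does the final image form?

Lens 1: 1/d_i1 = 1/f₁ − 1/d_o1 = 1/(13.5) − 1/(74.0) = 0.06056, so d_i1 = 16.51 cm.
The intermediate image is 16.51 cm to the right of lens 1, which lies 7.910 cm to the right of lens 2 — a virtual object — so d_o2 = −7.910 cm.
Lens 2: 1/d_i2 = 1/f₂ − 1/d_o2 = 1/(32.8) − 1/(-7.910) = 0.1569, so d_i2 = 6.37 cm.
The final image is real, 6.37 cm to the right of lens 2 (overall magnification ≈ -0.18).

6.37 cm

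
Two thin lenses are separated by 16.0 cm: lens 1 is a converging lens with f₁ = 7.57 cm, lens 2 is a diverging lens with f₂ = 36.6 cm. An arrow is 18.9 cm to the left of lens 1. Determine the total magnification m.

m = -0.612

Lens 1: 1/d_i1 = 1/(7.57) − 1/(18.9) = 0.07919, so d_i1 = 12.63 cm; m₁ = −d_i1/d_o1 = -0.6683.
d_o2 = 16.0 − (12.63) = 3.370 cm.
f₂ = −36.6 cm (diverging).
Lens 2: 1/d_i2 = 1/(-36.6) − 1/(3.370) = -0.3241, so d_i2 = -3.086 cm; m₂ = −d_i2/d_o2 = +0.9157.
m = m₁·m₂ = (-0.6683)(+0.9157) = -0.612.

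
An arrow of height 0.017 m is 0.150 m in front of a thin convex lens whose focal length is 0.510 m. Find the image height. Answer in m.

1/d_i = 1/f − 1/d_o = 1/(0.5100) − 1/(0.150) = -4.706, so d_i = -0.2125 m.
m = −d_i/d_o = +1.417.
|h_i| = |m|·h_o = 1.417 × 0.017 = 0.0241 m. The image is virtual, upright and enlarged, on the same side as the object.

0.0241 m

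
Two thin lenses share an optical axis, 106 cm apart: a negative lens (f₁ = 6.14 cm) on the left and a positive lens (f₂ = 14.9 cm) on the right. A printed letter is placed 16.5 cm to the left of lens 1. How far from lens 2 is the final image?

Lens 1 is diverging, so f₁ = −6.14 cm.
Lens 1: 1/d_i1 = 1/f₁ − 1/d_o1 = 1/(-6.14) − 1/(16.5) = -0.2235, so d_i1 = -4.475 cm.
The intermediate image is 4.475 cm to the left of lens 1 (virtual), which is 106 − (-4.475) = 110.5 cm to the left of lens 2, so d_o2 = +110.5 cm.
Lens 2: 1/d_i2 = 1/f₂ − 1/d_o2 = 1/(14.9) − 1/(110.5) = 0.05806, so d_i2 = 17.2 cm.
The final image is real, 17.2 cm to the right of lens 2 (overall magnification ≈ -0.042).

17.2 cm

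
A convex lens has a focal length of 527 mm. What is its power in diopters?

f = 52.7 cm = 0.527 m.
P = 1/f = 1/(0.527 m) = +1.90 D.

P = +1.90 D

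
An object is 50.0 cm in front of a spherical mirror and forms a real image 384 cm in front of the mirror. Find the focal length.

f = 44.2 cm (concave)

Real image ⇒ d_i = +384 cm.
1/f = 1/d_o + 1/d_i = 1/(50.0) + 1/(384) = 0.02260, so f = 44.2 cm.
Since f is positive, the spherical mirror is concave.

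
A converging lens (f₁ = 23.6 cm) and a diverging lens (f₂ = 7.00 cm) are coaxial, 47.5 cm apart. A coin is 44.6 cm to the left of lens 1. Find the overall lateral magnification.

Lens 1: 1/d_i1 = 1/(23.6) − 1/(44.6) = 0.01995, so d_i1 = 50.12 cm; m₁ = −d_i1/d_o1 = -1.124.
d_o2 = 47.5 − (50.12) = -2.620 cm (virtual object).
f₂ = −7.00 cm (diverging).
Lens 2: 1/d_i2 = 1/(-7.00) − 1/(-2.620) = 0.2388, so d_i2 = 4.187 cm; m₂ = −d_i2/d_o2 = +1.598.
m = m₁·m₂ = (-1.124)(+1.598) = -1.80.

m = -1.80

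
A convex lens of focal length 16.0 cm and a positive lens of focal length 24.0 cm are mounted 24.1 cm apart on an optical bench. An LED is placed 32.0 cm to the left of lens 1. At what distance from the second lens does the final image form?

5.94 cm

Lens 1: 1/d_i1 = 1/f₁ − 1/d_o1 = 1/(16.0) − 1/(32.0) = 0.03125, so d_i1 = 32.00 cm.
The intermediate image is 32.00 cm to the right of lens 1, which lies 7.900 cm to the right of lens 2 — a virtual object — so d_o2 = −7.900 cm.
Lens 2: 1/d_i2 = 1/f₂ − 1/d_o2 = 1/(24.0) − 1/(-7.900) = 0.1682, so d_i2 = 5.94 cm.
The final image is real, 5.94 cm to the right of lens 2 (overall magnification ≈ -0.75).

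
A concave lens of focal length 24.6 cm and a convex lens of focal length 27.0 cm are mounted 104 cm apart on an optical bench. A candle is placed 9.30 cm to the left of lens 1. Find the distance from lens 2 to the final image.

35.7 cm

Lens 1 is diverging, so f₁ = −24.6 cm.
Lens 1: 1/d_i1 = 1/f₁ − 1/d_o1 = 1/(-24.6) − 1/(9.30) = -0.1482, so d_i1 = -6.749 cm.
The intermediate image is 6.749 cm to the left of lens 1 (virtual), which is 104 − (-6.749) = 110.7 cm to the left of lens 2, so d_o2 = +110.7 cm.
Lens 2: 1/d_i2 = 1/f₂ − 1/d_o2 = 1/(27.0) − 1/(110.7) = 0.02800, so d_i2 = 35.7 cm.
The final image is real, 35.7 cm to the right of lens 2 (overall magnification ≈ -0.23).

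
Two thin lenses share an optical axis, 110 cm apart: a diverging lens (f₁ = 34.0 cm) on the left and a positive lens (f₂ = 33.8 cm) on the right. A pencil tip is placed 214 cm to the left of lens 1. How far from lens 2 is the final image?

44.6 cm

Lens 1 is diverging, so f₁ = −34.0 cm.
Lens 1: 1/d_i1 = 1/f₁ − 1/d_o1 = 1/(-34.0) − 1/(214) = -0.03408, so d_i1 = -29.34 cm.
The intermediate image is 29.34 cm to the left of lens 1 (virtual), which is 110 − (-29.34) = 139.3 cm to the left of lens 2, so d_o2 = +139.3 cm.
Lens 2: 1/d_i2 = 1/f₂ − 1/d_o2 = 1/(33.8) − 1/(139.3) = 0.02241, so d_i2 = 44.6 cm.
The final image is real, 44.6 cm to the right of lens 2 (overall magnification ≈ -0.044).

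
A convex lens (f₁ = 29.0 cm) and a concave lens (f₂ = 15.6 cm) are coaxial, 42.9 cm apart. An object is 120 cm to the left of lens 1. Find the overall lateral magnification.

m = -0.245

Lens 1: 1/d_i1 = 1/(29.0) − 1/(120) = 0.02615, so d_i1 = 38.24 cm; m₁ = −d_i1/d_o1 = -0.3187.
d_o2 = 42.9 − (38.24) = 4.660 cm.
f₂ = −15.6 cm (diverging).
Lens 2: 1/d_i2 = 1/(-15.6) − 1/(4.660) = -0.2787, so d_i2 = -3.588 cm; m₂ = −d_i2/d_o2 = +0.7700.
m = m₁·m₂ = (-0.3187)(+0.7700) = -0.245.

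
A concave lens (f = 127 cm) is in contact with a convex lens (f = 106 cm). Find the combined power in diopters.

P₁ = 1/f₁ = 1/(-1.27 m) = -0.7874 D; P₂ = 1/f₂ = 1/(1.06 m) = +0.9434 D.
For thin lenses in contact, P = P₁ + P₂ = (-0.7874) + (+0.9434) = +0.156 D.

P = +0.156 D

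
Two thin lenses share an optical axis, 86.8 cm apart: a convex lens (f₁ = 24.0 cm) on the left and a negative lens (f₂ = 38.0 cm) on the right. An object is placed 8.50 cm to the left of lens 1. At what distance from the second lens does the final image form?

Lens 1: 1/d_i1 = 1/f₁ − 1/d_o1 = 1/(24.0) − 1/(8.50) = -0.07598, so d_i1 = -13.16 cm.
The intermediate image is 13.16 cm to the left of lens 1 (virtual), which is 86.8 − (-13.16) = 99.96 cm to the left of lens 2, so d_o2 = +99.96 cm.
Lens 2 is diverging, so f₂ = −38.0 cm.
Lens 2: 1/d_i2 = 1/f₂ − 1/d_o2 = 1/(-38.0) − 1/(99.96) = -0.03632, so d_i2 = -27.5 cm.
The final image is virtual, 27.5 cm to the left of lens 2 (overall magnification ≈ 0.43).

27.5 cm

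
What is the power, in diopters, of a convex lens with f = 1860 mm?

f = 186 cm = 1.86 m.
P = 1/f = 1/(1.86 m) = +0.538 D.

P = +0.538 D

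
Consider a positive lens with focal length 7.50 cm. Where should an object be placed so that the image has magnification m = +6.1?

m = −d_i/d_o ⇒ d_i = −m·d_o.
1/f = 1/d_o + 1/d_i = 1/d_o − 1/(m·d_o) = (1 − 1/m)/d_o, so d_o = f(1 − 1/m) = (7.500)(1 − 1/(+6.1)) = 6.27 cm.

6.27 cm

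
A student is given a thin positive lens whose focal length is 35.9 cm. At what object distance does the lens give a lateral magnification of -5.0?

m = −d_i/d_o ⇒ d_i = −m·d_o.
1/f = 1/d_o + 1/d_i = 1/d_o − 1/(m·d_o) = (1 − 1/m)/d_o, so d_o = f(1 − 1/m) = (35.90)(1 − 1/(-5.0)) = 43.1 cm.

43.1 cm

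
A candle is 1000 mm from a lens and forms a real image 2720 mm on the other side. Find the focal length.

f = 731 mm (converging)

Real image ⇒ d_i = +2720 mm.
1/f = 1/d_o + 1/d_i = 1/(1000) + 1/(2720) = 0.001368, so f = 731 mm.
Since f is positive, the lens is converging.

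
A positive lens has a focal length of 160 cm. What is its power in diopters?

P = +0.625 D

f = 160 cm = 1.60 m.
P = 1/f = 1/(1.60 m) = +0.625 D.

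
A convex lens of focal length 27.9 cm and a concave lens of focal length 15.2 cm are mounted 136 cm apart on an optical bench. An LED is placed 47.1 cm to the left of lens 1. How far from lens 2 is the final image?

Lens 1: 1/d_i1 = 1/f₁ − 1/d_o1 = 1/(27.9) − 1/(47.1) = 0.01461, so d_i1 = 68.44 cm.
The intermediate image is 68.44 cm to the right of lens 1, which is 136 − (68.44) = 67.56 cm to the left of lens 2, so d_o2 = +67.56 cm.
Lens 2 is diverging, so f₂ = −15.2 cm.
Lens 2: 1/d_i2 = 1/f₂ − 1/d_o2 = 1/(-15.2) − 1/(67.56) = -0.08059, so d_i2 = -12.4 cm.
The final image is virtual, 12.4 cm to the left of lens 2 (overall magnification ≈ -0.27).

12.4 cm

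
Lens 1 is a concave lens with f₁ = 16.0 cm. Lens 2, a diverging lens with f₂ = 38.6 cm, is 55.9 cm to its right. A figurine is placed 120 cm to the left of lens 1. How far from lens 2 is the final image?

24.9 cm

Lens 1 is diverging, so f₁ = −16.0 cm.
Lens 1: 1/d_i1 = 1/f₁ − 1/d_o1 = 1/(-16.0) − 1/(120) = -0.07083, so d_i1 = -14.12 cm.
The intermediate image is 14.12 cm to the left of lens 1 (virtual), which is 55.9 − (-14.12) = 70.02 cm to the left of lens 2, so d_o2 = +70.02 cm.
Lens 2 is diverging, so f₂ = −38.6 cm.
Lens 2: 1/d_i2 = 1/f₂ − 1/d_o2 = 1/(-38.6) − 1/(70.02) = -0.04019, so d_i2 = -24.9 cm.
The final image is virtual, 24.9 cm to the left of lens 2 (overall magnification ≈ 0.042).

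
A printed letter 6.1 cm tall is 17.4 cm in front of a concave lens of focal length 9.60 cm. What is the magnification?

For a concave lens, f = -9.60 cm.
1/d_i = 1/f − 1/d_o = 1/(-9.600) − 1/(17.4) = -0.1616, so d_i = -6.187 cm.
m = −d_i/d_o = −(-6.187)/(17.4) = +0.356.
The image is virtual, upright and reduced, on the same side as the object.

m = +0.356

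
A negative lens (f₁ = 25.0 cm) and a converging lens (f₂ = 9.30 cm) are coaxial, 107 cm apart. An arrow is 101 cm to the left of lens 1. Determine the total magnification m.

m = -0.0157

f₁ = −25.0 cm (diverging).
Lens 1: 1/d_i1 = 1/(-25.0) − 1/(101) = -0.04990, so d_i1 = -20.04 cm; m₁ = −d_i1/d_o1 = +0.1984.
d_o2 = 107 − (-20.04) = 127.0 cm.
Lens 2: 1/d_i2 = 1/(9.30) − 1/(127.0) = 0.09965, so d_i2 = 10.03 cm; m₂ = −d_i2/d_o2 = -0.07901.
m = m₁·m₂ = (+0.1984)(-0.07901) = -0.0157.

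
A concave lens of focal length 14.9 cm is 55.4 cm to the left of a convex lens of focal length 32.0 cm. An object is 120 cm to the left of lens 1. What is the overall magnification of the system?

m = -0.0964

f₁ = −14.9 cm (diverging).
Lens 1: 1/d_i1 = 1/(-14.9) − 1/(120) = -0.07545, so d_i1 = -13.25 cm; m₁ = −d_i1/d_o1 = +0.1104.
d_o2 = 55.4 − (-13.25) = 68.65 cm.
Lens 2: 1/d_i2 = 1/(32.0) − 1/(68.65) = 0.01668, so d_i2 = 59.94 cm; m₂ = −d_i2/d_o2 = -0.8731.
m = m₁·m₂ = (+0.1104)(-0.8731) = -0.0964.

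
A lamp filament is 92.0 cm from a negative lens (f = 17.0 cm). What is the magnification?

For a negative lens, f = -17.0 cm.
1/d_i = 1/f − 1/d_o = 1/(-17.00) − 1/(92.0) = -0.06969, so d_i = -14.35 cm.
m = −d_i/d_o = −(-14.35)/(92.0) = +0.156.
The image is virtual, upright and reduced, on the same side as the object.

m = +0.156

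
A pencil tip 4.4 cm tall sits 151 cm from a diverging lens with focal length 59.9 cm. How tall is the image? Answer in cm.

1.25 cm

For a diverging lens, f = -59.9 cm.
1/d_i = 1/f − 1/d_o = 1/(-59.90) − 1/(151) = -0.02332, so d_i = -42.89 cm.
m = −d_i/d_o = +0.2840.
|h_i| = |m|·h_o = 0.2840 × 4.4 = 1.25 cm. The image is virtual, upright and reduced, on the same side as the object.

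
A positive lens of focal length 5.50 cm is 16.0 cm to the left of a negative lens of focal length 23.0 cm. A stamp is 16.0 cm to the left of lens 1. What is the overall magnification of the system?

Lens 1: 1/d_i1 = 1/(5.50) − 1/(16.0) = 0.1193, so d_i1 = 8.381 cm; m₁ = −d_i1/d_o1 = -0.5238.
d_o2 = 16.0 − (8.381) = 7.619 cm.
f₂ = −23.0 cm (diverging).
Lens 2: 1/d_i2 = 1/(-23.0) − 1/(7.619) = -0.1747, so d_i2 = -5.723 cm; m₂ = −d_i2/d_o2 = +0.7512.
m = m₁·m₂ = (-0.5238)(+0.7512) = -0.393.

m = -0.393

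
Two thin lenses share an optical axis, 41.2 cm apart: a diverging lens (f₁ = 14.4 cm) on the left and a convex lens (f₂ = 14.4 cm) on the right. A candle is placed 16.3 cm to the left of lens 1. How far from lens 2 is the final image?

20.4 cm

Lens 1 is diverging, so f₁ = −14.4 cm.
Lens 1: 1/d_i1 = 1/f₁ − 1/d_o1 = 1/(-14.4) − 1/(16.3) = -0.1308, so d_i1 = -7.646 cm.
The intermediate image is 7.646 cm to the left of lens 1 (virtual), which is 41.2 − (-7.646) = 48.85 cm to the left of lens 2, so d_o2 = +48.85 cm.
Lens 2: 1/d_i2 = 1/f₂ − 1/d_o2 = 1/(14.4) − 1/(48.85) = 0.04897, so d_i2 = 20.4 cm.
The final image is real, 20.4 cm to the right of lens 2 (overall magnification ≈ -0.20).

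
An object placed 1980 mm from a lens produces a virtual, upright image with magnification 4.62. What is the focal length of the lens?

f = 2530 mm (converging)

m = −d_i/d_o ⇒ d_i = −m·d_o = −(+4.62)·(1980) = -9148 mm.
1/f = 1/d_o + 1/d_i = 1/(1980) + 1/(-9148) = 0.0003957, so f = 2530 mm.
Since f is positive, the lens is converging.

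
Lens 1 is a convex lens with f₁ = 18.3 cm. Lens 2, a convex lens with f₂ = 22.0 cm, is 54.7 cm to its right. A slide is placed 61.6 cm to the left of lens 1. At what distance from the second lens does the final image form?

Lens 1: 1/d_i1 = 1/f₁ − 1/d_o1 = 1/(18.3) − 1/(61.6) = 0.03841, so d_i1 = 26.03 cm.
The intermediate image is 26.03 cm to the right of lens 1, which is 54.7 − (26.03) = 28.67 cm to the left of lens 2, so d_o2 = +28.67 cm.
Lens 2: 1/d_i2 = 1/f₂ − 1/d_o2 = 1/(22.0) − 1/(28.67) = 0.01057, so d_i2 = 94.6 cm.
The final image is real, 94.6 cm to the right of lens 2 (overall magnification ≈ 1.4).

94.6 cm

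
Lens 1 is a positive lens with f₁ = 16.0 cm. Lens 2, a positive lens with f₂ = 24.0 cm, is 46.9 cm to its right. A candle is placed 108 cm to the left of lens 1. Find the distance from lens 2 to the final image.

164 cm

Lens 1: 1/d_i1 = 1/f₁ − 1/d_o1 = 1/(16.0) − 1/(108) = 0.05324, so d_i1 = 18.78 cm.
The intermediate image is 18.78 cm to the right of lens 1, which is 46.9 − (18.78) = 28.12 cm to the left of lens 2, so d_o2 = +28.12 cm.
Lens 2: 1/d_i2 = 1/f₂ − 1/d_o2 = 1/(24.0) − 1/(28.12) = 0.006105, so d_i2 = 164 cm.
The final image is real, 164 cm to the right of lens 2 (overall magnification ≈ 1.0).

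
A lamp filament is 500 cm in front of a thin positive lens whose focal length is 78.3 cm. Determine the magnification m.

m = -0.186

1/d_i = 1/f − 1/d_o = 1/(78.30) − 1/(500) = 0.01077, so d_i = 92.84 cm.
m = −d_i/d_o = −(92.84)/(500) = -0.186.
The image is real, inverted and reduced, on the far side of the lens.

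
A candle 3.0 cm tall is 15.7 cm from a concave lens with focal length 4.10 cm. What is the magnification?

m = +0.207

For a concave lens, f = -4.10 cm.
1/d_i = 1/f − 1/d_o = 1/(-4.100) − 1/(15.7) = -0.3076, so d_i = -3.251 cm.
m = −d_i/d_o = −(-3.251)/(15.7) = +0.207.
The image is virtual, upright and reduced, on the same side as the object.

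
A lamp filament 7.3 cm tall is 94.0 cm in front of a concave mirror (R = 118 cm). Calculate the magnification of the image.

f = R/2 = 118/2 = 59.00 cm.
1/d_i = 1/f − 1/d_o = 1/(59.00) − 1/(94.0) = 0.006311, so d_i = 158.5 cm.
m = −d_i/d_o = −(158.5)/(94.0) = -1.69.
The image is real, inverted and enlarged, in front of the mirror.

m = -1.69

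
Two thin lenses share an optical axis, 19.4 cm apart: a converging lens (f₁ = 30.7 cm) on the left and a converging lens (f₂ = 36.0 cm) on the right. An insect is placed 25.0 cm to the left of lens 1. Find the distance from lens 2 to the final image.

Lens 1: 1/d_i1 = 1/f₁ − 1/d_o1 = 1/(30.7) − 1/(25.0) = -0.007427, so d_i1 = -134.6 cm.
The intermediate image is 134.6 cm to the left of lens 1 (virtual), which is 19.4 − (-134.6) = 154.0 cm to the left of lens 2, so d_o2 = +154.0 cm.
Lens 2: 1/d_i2 = 1/f₂ − 1/d_o2 = 1/(36.0) − 1/(154.0) = 0.02128, so d_i2 = 47.0 cm.
The final image is real, 47.0 cm to the right of lens 2 (overall magnification ≈ -1.6).

47.0 cm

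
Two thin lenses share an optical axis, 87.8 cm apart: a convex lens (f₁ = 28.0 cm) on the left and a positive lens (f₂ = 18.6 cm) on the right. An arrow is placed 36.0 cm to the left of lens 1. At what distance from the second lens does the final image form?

12.5 cm

Lens 1: 1/d_i1 = 1/f₁ − 1/d_o1 = 1/(28.0) − 1/(36.0) = 0.007937, so d_i1 = 126.0 cm.
The intermediate image is 126.0 cm to the right of lens 1, which lies 38.20 cm to the right of lens 2 — a virtual object — so d_o2 = −38.20 cm.
Lens 2: 1/d_i2 = 1/f₂ − 1/d_o2 = 1/(18.6) − 1/(-38.20) = 0.07994, so d_i2 = 12.5 cm.
The final image is real, 12.5 cm to the right of lens 2 (overall magnification ≈ -1.1).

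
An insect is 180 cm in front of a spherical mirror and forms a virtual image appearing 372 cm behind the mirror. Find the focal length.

f = 349 cm (concave)

Virtual image ⇒ d_i = −372 cm.
1/f = 1/d_o + 1/d_i = 1/(180) + 1/(-372) = 0.002867, so f = 349 cm.
Since f is positive, the spherical mirror is concave.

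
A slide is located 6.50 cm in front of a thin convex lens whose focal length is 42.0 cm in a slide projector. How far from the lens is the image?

Lens equation: 1/v = 1/f − 1/u = 1/(42.00) − 1/(6.50) = 0.02381 − 0.1538 = -0.1300, so v = -7.69 cm.
The image is virtual, upright and enlarged, on the same side as the object.

7.69 cm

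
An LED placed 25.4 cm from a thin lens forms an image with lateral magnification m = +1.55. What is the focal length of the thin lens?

m = −d_i/d_o ⇒ d_i = −m·d_o = −(+1.55)·(25.4) = -39.37 cm.
1/f = 1/d_o + 1/d_i = 1/(25.4) + 1/(-39.37) = 0.01397, so f = 71.6 cm.
Since f is positive, the thin lens is converging.

f = 71.6 cm (converging)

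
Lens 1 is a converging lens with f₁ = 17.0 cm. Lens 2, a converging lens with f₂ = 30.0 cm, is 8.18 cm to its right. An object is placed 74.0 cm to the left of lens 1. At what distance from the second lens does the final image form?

9.49 cm

Lens 1: 1/d_i1 = 1/f₁ − 1/d_o1 = 1/(17.0) − 1/(74.0) = 0.04531, so d_i1 = 22.07 cm.
The intermediate image is 22.07 cm to the right of lens 1, which lies 13.89 cm to the right of lens 2 — a virtual object — so d_o2 = −13.89 cm.
Lens 2: 1/d_i2 = 1/f₂ − 1/d_o2 = 1/(30.0) − 1/(-13.89) = 0.1053, so d_i2 = 9.49 cm.
The final image is real, 9.49 cm to the right of lens 2 (overall magnification ≈ -0.20).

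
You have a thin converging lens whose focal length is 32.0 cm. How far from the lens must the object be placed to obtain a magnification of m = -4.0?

40.0 cm

m = −d_i/d_o ⇒ d_i = −m·d_o.
1/f = 1/d_o + 1/d_i = 1/d_o − 1/(m·d_o) = (1 − 1/m)/d_o, so d_o = f(1 − 1/m) = (32.00)(1 − 1/(-4.0)) = 40.0 cm.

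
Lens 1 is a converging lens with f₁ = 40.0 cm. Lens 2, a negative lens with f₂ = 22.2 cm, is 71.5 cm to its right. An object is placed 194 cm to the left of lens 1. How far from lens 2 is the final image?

Lens 1: 1/d_i1 = 1/f₁ − 1/d_o1 = 1/(40.0) − 1/(194) = 0.01985, so d_i1 = 50.39 cm.
The intermediate image is 50.39 cm to the right of lens 1, which is 71.5 − (50.39) = 21.11 cm to the left of lens 2, so d_o2 = +21.11 cm.
Lens 2 is diverging, so f₂ = −22.2 cm.
Lens 2: 1/d_i2 = 1/f₂ − 1/d_o2 = 1/(-22.2) − 1/(21.11) = -0.09242, so d_i2 = -10.8 cm.
The final image is virtual, 10.8 cm to the left of lens 2 (overall magnification ≈ -0.13).

10.8 cm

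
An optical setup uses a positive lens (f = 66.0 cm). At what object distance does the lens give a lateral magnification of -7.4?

74.9 cm

m = −d_i/d_o ⇒ d_i = −m·d_o.
1/f = 1/d_o + 1/d_i = 1/d_o − 1/(m·d_o) = (1 − 1/m)/d_o, so d_o = f(1 − 1/m) = (66.00)(1 − 1/(-7.4)) = 74.9 cm.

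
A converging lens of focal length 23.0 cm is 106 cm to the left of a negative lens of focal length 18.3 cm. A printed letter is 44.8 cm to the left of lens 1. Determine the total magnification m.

m = -0.251

Lens 1: 1/d_i1 = 1/(23.0) − 1/(44.8) = 0.02116, so d_i1 = 47.27 cm; m₁ = −d_i1/d_o1 = -1.055.
d_o2 = 106 − (47.27) = 58.73 cm.
f₂ = −18.3 cm (diverging).
Lens 2: 1/d_i2 = 1/(-18.3) − 1/(58.73) = -0.07167, so d_i2 = -13.95 cm; m₂ = −d_i2/d_o2 = +0.2376.
m = m₁·m₂ = (-1.055)(+0.2376) = -0.251.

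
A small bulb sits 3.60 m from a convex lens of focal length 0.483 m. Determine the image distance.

Lens equation: 1/q = 1/f − 1/p = 1/(0.4830) − 1/(3.60) = 2.070 − 0.2778 = 1.793, so q = 0.558 m.
The image is real, inverted and reduced, on the far side of the lens.

0.558 m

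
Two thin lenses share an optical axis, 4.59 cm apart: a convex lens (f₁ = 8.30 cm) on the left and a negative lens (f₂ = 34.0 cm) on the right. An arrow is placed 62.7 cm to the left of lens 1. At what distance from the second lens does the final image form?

Lens 1: 1/d_i1 = 1/f₁ − 1/d_o1 = 1/(8.30) − 1/(62.7) = 0.1045, so d_i1 = 9.566 cm.
The intermediate image is 9.566 cm to the right of lens 1, which lies 4.976 cm to the right of lens 2 — a virtual object — so d_o2 = −4.976 cm.
Lens 2 is diverging, so f₂ = −34.0 cm.
Lens 2: 1/d_i2 = 1/f₂ − 1/d_o2 = 1/(-34.0) − 1/(-4.976) = 0.1716, so d_i2 = 5.83 cm.
The final image is real, 5.83 cm to the right of lens 2 (overall magnification ≈ -0.18).

5.83 cm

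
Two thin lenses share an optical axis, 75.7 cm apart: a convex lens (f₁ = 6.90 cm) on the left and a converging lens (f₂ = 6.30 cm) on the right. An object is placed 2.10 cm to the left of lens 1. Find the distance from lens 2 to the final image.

Lens 1: 1/d_i1 = 1/f₁ − 1/d_o1 = 1/(6.90) − 1/(2.10) = -0.3313, so d_i1 = -3.019 cm.
The intermediate image is 3.019 cm to the left of lens 1 (virtual), which is 75.7 − (-3.019) = 78.72 cm to the left of lens 2, so d_o2 = +78.72 cm.
Lens 2: 1/d_i2 = 1/f₂ − 1/d_o2 = 1/(6.30) − 1/(78.72) = 0.1460, so d_i2 = 6.85 cm.
The final image is real, 6.85 cm to the right of lens 2 (overall magnification ≈ -0.13).

6.85 cm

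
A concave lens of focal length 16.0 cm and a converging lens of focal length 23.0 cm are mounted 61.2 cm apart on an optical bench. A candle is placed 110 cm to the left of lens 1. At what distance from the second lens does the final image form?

33.1 cm

Lens 1 is diverging, so f₁ = −16.0 cm.
Lens 1: 1/d_i1 = 1/f₁ − 1/d_o1 = 1/(-16.0) − 1/(110) = -0.07159, so d_i1 = -13.97 cm.
The intermediate image is 13.97 cm to the left of lens 1 (virtual), which is 61.2 − (-13.97) = 75.17 cm to the left of lens 2, so d_o2 = +75.17 cm.
Lens 2: 1/d_i2 = 1/f₂ − 1/d_o2 = 1/(23.0) − 1/(75.17) = 0.03018, so d_i2 = 33.1 cm.
The final image is real, 33.1 cm to the right of lens 2 (overall magnification ≈ -0.056).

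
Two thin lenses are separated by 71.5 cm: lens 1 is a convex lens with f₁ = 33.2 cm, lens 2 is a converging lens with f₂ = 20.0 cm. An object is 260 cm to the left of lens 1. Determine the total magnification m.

Lens 1: 1/d_i1 = 1/(33.2) − 1/(260) = 0.02627, so d_i1 = 38.06 cm; m₁ = −d_i1/d_o1 = -0.1464.
d_o2 = 71.5 − (38.06) = 33.44 cm.
Lens 2: 1/d_i2 = 1/(20.0) − 1/(33.44) = 0.02010, so d_i2 = 49.76 cm; m₂ = −d_i2/d_o2 = -1.488.
m = m₁·m₂ = (-0.1464)(-1.488) = +0.218.

m = +0.218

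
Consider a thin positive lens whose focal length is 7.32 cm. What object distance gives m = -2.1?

10.8 cm

m = −d_i/d_o ⇒ d_i = −m·d_o.
1/f = 1/d_o + 1/d_i = 1/d_o − 1/(m·d_o) = (1 − 1/m)/d_o, so d_o = f(1 − 1/m) = (7.320)(1 − 1/(-2.1)) = 10.8 cm.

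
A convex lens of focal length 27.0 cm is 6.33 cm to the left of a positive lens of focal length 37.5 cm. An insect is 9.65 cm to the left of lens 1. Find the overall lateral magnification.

m = +3.61

Lens 1: 1/d_i1 = 1/(27.0) − 1/(9.65) = -0.06659, so d_i1 = -15.02 cm; m₁ = −d_i1/d_o1 = +1.556.
d_o2 = 6.33 − (-15.02) = 21.35 cm.
Lens 2: 1/d_i2 = 1/(37.5) − 1/(21.35) = -0.02017, so d_i2 = -49.57 cm; m₂ = −d_i2/d_o2 = +2.322.
m = m₁·m₂ = (+1.556)(+2.322) = +3.61.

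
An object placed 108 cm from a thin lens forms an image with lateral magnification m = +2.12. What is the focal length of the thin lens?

f = 204 cm (converging)

m = −d_i/d_o ⇒ d_i = −m·d_o = −(+2.12)·(108) = -229.0 cm.
1/f = 1/d_o + 1/d_i = 1/(108) + 1/(-229.0) = 0.004892, so f = 204 cm.
Since f is positive, the thin lens is converging.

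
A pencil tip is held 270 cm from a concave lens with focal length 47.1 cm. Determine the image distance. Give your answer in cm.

For a concave lens, f = -47.1 cm.
Thin-lens equation: 1/q = 1/f − 1/p = 1/(-47.10) − 1/(270) = -0.02123 − 0.003704 = -0.02494, so q = -40.1 cm.
The image is virtual, upright and reduced, on the same side as the object.

40.1 cm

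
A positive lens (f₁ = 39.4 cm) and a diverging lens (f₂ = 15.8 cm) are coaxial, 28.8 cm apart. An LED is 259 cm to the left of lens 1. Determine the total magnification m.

m = +1.52

Lens 1: 1/d_i1 = 1/(39.4) − 1/(259) = 0.02152, so d_i1 = 46.47 cm; m₁ = −d_i1/d_o1 = -0.1794.
d_o2 = 28.8 − (46.47) = -17.67 cm (virtual object).
f₂ = −15.8 cm (diverging).
Lens 2: 1/d_i2 = 1/(-15.8) − 1/(-17.67) = -0.006698, so d_i2 = -149.3 cm; m₂ = −d_i2/d_o2 = -8.449.
m = m₁·m₂ = (-0.1794)(-8.449) = +1.52.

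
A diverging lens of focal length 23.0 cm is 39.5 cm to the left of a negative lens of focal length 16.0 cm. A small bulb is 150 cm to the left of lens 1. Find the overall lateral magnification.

f₁ = −23.0 cm (diverging).
Lens 1: 1/d_i1 = 1/(-23.0) − 1/(150) = -0.05014, so d_i1 = -19.94 cm; m₁ = −d_i1/d_o1 = +0.1329.
d_o2 = 39.5 − (-19.94) = 59.44 cm.
f₂ = −16.0 cm (diverging).
Lens 2: 1/d_i2 = 1/(-16.0) − 1/(59.44) = -0.07932, so d_i2 = -12.61 cm; m₂ = −d_i2/d_o2 = +0.2121.
m = m₁·m₂ = (+0.1329)(+0.2121) = +0.0282.

m = +0.0282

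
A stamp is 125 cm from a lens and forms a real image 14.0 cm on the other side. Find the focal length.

f = 12.6 cm (converging)

Real image ⇒ d_i = +14.0 cm.
1/f = 1/d_o + 1/d_i = 1/(125) + 1/(14.0) = 0.07943, so f = 12.6 cm.
Since f is positive, the lens is converging.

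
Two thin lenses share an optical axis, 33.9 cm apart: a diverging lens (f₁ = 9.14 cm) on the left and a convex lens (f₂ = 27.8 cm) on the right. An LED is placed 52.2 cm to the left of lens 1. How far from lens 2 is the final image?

83.5 cm

Lens 1 is diverging, so f₁ = −9.14 cm.
Lens 1: 1/d_i1 = 1/f₁ − 1/d_o1 = 1/(-9.14) − 1/(52.2) = -0.1286, so d_i1 = -7.778 cm.
The intermediate image is 7.778 cm to the left of lens 1 (virtual), which is 33.9 − (-7.778) = 41.68 cm to the left of lens 2, so d_o2 = +41.68 cm.
Lens 2: 1/d_i2 = 1/f₂ − 1/d_o2 = 1/(27.8) − 1/(41.68) = 0.01198, so d_i2 = 83.5 cm.
The final image is real, 83.5 cm to the right of lens 2 (overall magnification ≈ -0.30).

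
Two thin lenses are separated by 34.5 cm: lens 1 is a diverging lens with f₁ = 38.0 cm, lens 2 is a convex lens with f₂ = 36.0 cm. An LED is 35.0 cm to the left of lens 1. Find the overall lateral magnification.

m = -1.12

f₁ = −38.0 cm (diverging).
Lens 1: 1/d_i1 = 1/(-38.0) − 1/(35.0) = -0.05489, so d_i1 = -18.22 cm; m₁ = −d_i1/d_o1 = +0.5206.
d_o2 = 34.5 − (-18.22) = 52.72 cm.
Lens 2: 1/d_i2 = 1/(36.0) − 1/(52.72) = 0.008810, so d_i2 = 113.5 cm; m₂ = −d_i2/d_o2 = -2.153.
m = m₁·m₂ = (+0.5206)(-2.153) = -1.12.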